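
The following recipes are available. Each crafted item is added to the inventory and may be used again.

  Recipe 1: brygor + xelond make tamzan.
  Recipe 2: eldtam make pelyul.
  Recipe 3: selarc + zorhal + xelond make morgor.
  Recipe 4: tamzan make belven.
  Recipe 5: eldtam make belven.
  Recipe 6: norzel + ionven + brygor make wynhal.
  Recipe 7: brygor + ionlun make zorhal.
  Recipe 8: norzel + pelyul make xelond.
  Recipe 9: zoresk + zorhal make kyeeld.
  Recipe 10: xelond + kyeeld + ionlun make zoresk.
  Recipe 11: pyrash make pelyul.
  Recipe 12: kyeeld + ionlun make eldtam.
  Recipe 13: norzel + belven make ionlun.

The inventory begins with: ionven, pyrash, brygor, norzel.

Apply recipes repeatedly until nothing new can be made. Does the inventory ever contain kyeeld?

kyeeld would need zoresk and zorhal (Recipe 9), but zoresk is never obtained.

No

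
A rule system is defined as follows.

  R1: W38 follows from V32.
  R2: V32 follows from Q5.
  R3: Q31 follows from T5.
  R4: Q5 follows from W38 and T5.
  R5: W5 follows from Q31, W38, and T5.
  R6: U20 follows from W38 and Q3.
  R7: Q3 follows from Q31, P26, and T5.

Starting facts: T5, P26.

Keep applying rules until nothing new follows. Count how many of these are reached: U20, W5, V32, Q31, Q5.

1

T5 holds, so Q31 follows (R3).
U20 would need W38 and Q3 (R6), but W38 is never established.
W5 would need Q31, W38, and T5 (R5), but W38 is never established.
V32 would need Q5 (R2), but Q5 is never established.
Q31: reached.
Q5 would need W38 and T5 (R4), but W38 is never established.
Reached: Q31 — 1 of the 5.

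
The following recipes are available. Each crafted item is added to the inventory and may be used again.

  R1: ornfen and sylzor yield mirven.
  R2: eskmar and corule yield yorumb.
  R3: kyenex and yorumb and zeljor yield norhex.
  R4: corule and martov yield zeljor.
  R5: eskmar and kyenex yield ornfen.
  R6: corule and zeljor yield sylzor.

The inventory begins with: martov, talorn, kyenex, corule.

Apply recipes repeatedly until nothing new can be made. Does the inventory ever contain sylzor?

Using R4, corule and martov make zeljor.
corule and zeljor → sylzor (R6).

Yes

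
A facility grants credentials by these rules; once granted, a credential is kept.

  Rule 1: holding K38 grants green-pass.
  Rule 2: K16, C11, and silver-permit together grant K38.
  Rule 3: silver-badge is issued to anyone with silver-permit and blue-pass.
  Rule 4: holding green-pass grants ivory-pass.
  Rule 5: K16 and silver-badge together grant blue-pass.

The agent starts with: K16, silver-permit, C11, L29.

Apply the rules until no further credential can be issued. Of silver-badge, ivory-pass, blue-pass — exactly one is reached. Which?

Holding K16, C11, and silver-permit grants K38 (Rule 2).
Holding K38 grants green-pass (Rule 1).
Holding green-pass grants ivory-pass (Rule 4).
silver-badge would need silver-permit and blue-pass (Rule 3), but blue-pass is never granted. blue-pass would need K16 and silver-badge (Rule 5), but silver-badge is never granted.

ivory-pass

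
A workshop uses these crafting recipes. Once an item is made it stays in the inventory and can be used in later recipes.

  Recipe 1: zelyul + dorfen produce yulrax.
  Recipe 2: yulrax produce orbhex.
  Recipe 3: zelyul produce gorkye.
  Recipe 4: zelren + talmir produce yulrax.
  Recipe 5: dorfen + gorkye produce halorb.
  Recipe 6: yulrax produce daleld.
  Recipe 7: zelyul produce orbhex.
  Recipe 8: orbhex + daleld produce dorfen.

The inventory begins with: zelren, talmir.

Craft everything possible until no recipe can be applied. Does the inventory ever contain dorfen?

Yes

zelren + talmir → yulrax (Recipe 4).
Using Recipe 6, yulrax makes daleld.
Using Recipe 2, yulrax makes orbhex.
orbhex + daleld → dorfen (Recipe 8).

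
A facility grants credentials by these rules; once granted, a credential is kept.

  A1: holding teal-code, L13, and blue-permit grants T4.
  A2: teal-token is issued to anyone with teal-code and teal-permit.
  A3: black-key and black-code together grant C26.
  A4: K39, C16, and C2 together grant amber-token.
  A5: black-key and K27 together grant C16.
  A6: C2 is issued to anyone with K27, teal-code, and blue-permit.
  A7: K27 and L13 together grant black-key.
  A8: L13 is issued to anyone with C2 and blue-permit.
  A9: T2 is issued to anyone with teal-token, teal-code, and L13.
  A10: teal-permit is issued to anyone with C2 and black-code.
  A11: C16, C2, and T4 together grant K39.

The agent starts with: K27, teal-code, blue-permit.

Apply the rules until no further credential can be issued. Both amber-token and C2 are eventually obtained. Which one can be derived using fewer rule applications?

C2

C2: Holding K27, teal-code, and blue-permit grants C2 (A6). [1 rule application]
amber-token: Holding K27, teal-code, and blue-permit grants C2 (A6). Holding C2 and blue-permit grants L13 (A8). Holding teal-code, L13, and blue-permit grants T4 (A1). Holding K27 and L13 grants black-key (A7). Holding black-key and K27 grants C16 (A5). Holding C16, C2, and T4 grants K39 (A11). Holding K39, C16, and C2 grants amber-token (A4). [7 rule applications]
C2 needs fewer.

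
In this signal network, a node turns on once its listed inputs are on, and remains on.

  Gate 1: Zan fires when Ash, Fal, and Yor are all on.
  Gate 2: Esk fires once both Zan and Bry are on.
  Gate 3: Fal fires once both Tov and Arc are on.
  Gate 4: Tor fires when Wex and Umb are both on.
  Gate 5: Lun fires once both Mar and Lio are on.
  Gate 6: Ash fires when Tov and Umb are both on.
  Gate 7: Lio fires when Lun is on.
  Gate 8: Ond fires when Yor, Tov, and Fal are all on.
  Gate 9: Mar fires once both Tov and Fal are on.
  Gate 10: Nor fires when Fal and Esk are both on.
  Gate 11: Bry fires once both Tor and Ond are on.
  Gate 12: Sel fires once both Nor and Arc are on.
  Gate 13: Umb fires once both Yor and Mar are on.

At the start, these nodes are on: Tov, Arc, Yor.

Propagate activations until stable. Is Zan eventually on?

Yes

Gate 3: Tov and Arc on → Fal on.
Tov and Fal are on, so Mar fires (Gate 9).
Yor and Mar are on, so Umb fires (Gate 13).
Gate 6: Tov and Umb on → Ash on.
Gate 1: Ash, Fal, and Yor on → Zan on.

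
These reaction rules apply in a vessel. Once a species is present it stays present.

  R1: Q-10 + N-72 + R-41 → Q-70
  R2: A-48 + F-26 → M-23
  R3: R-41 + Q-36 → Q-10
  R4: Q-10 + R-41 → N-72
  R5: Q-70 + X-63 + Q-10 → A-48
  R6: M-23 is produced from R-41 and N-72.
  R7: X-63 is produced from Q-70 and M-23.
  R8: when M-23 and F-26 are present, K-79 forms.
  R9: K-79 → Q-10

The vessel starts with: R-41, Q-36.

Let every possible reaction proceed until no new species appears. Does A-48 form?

R-41 and Q-36 present → Q-10 forms (R3).
Q-10 and R-41 present → N-72 forms (R4).
Q-10, N-72, and R-41 present → Q-70 forms (R1).
R-41 and N-72 present → M-23 forms (R6).
Q-70 and M-23 present → X-63 forms (R7).
Q-70, X-63, and Q-10 present → A-48 forms (R5).

Yes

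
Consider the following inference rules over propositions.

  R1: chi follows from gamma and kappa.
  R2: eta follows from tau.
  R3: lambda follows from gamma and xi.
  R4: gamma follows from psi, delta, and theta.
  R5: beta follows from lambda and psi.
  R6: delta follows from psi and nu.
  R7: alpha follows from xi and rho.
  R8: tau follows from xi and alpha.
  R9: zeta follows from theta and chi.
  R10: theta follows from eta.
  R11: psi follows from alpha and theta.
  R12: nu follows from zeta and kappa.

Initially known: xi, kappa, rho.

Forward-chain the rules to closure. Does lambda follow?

lambda would need gamma and xi (R3), but gamma is never established.

No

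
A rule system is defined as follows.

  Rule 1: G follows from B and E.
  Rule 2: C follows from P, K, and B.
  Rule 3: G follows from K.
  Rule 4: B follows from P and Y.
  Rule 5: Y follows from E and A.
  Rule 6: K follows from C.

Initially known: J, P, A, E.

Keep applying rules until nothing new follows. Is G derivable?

From E and A, Rule 5 gives Y.
From P and Y, Rule 4 gives B.
B and E hold, so G follows (Rule 1).

Yes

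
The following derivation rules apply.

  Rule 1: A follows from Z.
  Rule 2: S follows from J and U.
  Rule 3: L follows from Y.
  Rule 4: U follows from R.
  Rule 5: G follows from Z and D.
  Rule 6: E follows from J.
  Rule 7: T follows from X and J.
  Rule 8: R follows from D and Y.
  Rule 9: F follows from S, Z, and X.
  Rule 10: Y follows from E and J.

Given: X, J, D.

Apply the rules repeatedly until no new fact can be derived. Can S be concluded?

Yes

J holds, so E follows (Rule 6).
E and J hold, so Y follows (Rule 10).
From D and Y, Rule 8 gives R.
R holds, so U follows (Rule 4).
From J and U, Rule 2 gives S.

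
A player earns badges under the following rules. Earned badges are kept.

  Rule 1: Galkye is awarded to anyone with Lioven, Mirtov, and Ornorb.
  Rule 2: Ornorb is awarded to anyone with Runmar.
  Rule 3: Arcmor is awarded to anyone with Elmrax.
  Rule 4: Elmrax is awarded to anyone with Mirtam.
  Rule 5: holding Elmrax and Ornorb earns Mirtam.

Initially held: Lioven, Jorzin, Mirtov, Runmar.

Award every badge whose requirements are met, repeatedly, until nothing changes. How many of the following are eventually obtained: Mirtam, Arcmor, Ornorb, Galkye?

2

With Runmar, Ornorb is earned (Rule 2).
With Lioven, Mirtov, and Ornorb, Galkye is earned (Rule 1).
Mirtam would need Elmrax and Ornorb (Rule 5), but Elmrax is never earned.
Arcmor would need Elmrax (Rule 3), but Elmrax is never earned.
Ornorb: reached.
Galkye: reached.
Reached: Ornorb and Galkye — 2 of the 4.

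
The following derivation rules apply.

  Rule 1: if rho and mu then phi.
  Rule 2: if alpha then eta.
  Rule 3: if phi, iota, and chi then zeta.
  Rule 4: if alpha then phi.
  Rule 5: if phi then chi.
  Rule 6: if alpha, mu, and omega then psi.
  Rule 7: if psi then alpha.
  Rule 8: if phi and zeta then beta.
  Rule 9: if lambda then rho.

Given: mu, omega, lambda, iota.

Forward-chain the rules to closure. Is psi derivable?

No

psi would need alpha, mu, and omega (Rule 6), but alpha is never established.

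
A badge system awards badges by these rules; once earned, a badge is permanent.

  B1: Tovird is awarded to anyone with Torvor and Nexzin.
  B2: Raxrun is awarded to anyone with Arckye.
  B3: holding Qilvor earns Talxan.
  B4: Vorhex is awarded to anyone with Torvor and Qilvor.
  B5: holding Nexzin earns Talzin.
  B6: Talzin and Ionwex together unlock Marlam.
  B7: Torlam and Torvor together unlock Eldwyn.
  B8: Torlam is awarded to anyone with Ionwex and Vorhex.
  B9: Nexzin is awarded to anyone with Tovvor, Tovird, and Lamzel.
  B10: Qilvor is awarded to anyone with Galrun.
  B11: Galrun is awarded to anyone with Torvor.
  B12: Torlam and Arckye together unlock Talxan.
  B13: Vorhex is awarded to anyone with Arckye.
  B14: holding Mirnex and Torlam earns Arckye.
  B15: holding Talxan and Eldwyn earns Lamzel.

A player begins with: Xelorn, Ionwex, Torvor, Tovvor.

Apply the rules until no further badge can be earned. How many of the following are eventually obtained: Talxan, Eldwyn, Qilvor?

With Torvor, Galrun is earned (B11).
With Galrun, Qilvor is earned (B10).
With Torvor and Qilvor, Vorhex is earned (B4).
With Qilvor, Talxan is earned (B3).
With Ionwex and Vorhex, Torlam is earned (B8).
With Torlam and Torvor, Eldwyn is earned (B7).
Talxan: reached.
Eldwyn: reached.
Qilvor: reached.
All 3 are reached.

3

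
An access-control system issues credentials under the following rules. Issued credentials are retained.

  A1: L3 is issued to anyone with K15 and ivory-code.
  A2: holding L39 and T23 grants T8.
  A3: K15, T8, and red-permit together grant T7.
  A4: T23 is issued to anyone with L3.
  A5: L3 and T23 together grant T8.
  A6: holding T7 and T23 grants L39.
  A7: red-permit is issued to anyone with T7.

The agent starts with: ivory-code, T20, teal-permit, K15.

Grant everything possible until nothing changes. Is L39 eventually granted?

L39 would need T7 and T23 (A6), but T7 is never granted.

No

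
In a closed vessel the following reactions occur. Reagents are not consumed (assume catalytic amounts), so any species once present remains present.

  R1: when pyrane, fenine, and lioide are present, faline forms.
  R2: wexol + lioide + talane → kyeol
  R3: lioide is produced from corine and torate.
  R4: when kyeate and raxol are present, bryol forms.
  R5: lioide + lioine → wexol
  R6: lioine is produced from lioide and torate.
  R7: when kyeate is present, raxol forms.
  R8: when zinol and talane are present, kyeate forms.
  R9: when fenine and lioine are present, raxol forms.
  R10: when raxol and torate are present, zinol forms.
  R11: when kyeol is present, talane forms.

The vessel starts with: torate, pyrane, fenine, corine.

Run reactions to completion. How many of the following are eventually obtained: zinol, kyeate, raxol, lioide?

3

corine and torate present → lioide forms (R3).
lioide and torate present → lioine forms (R6).
fenine and lioine present → raxol forms (R9).
raxol and torate present → zinol forms (R10).
zinol: reached.
kyeate would need zinol and talane (R8), but talane never forms.
raxol: reached.
lioide: reached.
Reached: zinol, raxol, and lioide — 3 of the 4.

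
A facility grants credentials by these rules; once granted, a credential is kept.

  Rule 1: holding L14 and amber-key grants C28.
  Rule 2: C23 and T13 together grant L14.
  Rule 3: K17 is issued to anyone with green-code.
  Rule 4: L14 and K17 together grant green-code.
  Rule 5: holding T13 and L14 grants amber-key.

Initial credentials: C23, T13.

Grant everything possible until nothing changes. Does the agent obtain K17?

K17 would need green-code (Rule 3), but green-code is never granted.

No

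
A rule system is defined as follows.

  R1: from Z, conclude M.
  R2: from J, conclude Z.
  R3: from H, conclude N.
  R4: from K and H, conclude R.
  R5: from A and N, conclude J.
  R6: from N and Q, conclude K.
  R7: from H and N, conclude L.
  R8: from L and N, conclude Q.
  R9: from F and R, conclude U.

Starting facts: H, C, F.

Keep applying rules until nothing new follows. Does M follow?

No

M would need Z (R1), but Z is never established.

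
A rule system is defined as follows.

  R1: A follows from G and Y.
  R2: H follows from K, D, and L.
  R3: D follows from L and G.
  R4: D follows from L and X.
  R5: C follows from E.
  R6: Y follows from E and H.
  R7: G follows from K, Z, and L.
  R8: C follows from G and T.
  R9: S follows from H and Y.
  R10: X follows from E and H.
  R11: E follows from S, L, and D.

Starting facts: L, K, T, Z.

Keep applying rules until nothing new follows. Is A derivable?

No

A would need G and Y (R1), but Y is never established.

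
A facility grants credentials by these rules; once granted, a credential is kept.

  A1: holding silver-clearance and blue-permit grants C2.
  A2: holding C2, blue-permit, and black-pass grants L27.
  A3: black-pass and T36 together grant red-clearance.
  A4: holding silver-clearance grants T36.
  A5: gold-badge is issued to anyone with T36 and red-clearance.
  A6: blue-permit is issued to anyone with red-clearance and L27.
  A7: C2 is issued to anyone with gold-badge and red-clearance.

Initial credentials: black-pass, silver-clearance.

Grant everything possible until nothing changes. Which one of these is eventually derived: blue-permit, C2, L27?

C2

Holding silver-clearance grants T36 (A4).
Holding black-pass and T36 grants red-clearance (A3).
Holding T36 and red-clearance grants gold-badge (A5).
Holding gold-badge and red-clearance grants C2 (A7).
L27 would need C2, blue-permit, and black-pass (A2), but blue-permit is never granted. blue-permit would need red-clearance and L27 (A6), but L27 is never granted.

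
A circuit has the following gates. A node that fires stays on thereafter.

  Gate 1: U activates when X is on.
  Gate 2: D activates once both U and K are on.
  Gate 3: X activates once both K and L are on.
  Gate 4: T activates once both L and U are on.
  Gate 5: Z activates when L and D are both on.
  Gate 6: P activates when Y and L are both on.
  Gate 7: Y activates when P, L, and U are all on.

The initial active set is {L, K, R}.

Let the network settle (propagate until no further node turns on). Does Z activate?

Gate 3: K and L on → X on.
Gate 1: X on → U on.
Gate 2: U and K on → D on.
L and D are on, so Z activates (Gate 5).

Yes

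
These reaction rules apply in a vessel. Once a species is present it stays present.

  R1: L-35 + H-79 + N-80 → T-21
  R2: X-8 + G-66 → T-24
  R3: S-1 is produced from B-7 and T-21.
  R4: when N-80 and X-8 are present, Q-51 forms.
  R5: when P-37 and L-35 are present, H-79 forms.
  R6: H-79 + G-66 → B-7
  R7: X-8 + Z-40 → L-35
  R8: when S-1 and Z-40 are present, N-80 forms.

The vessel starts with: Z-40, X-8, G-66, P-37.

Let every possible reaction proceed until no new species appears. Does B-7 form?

Yes

X-8 and Z-40 present → L-35 forms (R7).
P-37 and L-35 present → H-79 forms (R5).
H-79 and G-66 present → B-7 forms (R6).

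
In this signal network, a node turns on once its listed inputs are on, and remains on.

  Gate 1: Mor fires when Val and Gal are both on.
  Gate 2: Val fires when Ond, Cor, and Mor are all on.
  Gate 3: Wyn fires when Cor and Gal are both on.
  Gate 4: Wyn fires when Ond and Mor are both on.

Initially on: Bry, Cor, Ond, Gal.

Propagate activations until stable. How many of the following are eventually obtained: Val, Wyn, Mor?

Gate 3: Cor and Gal on → Wyn on.
Val would need Ond, Cor, and Mor (Gate 2), but Mor never turns on.
Wyn: reached.
Mor would need Val and Gal (Gate 1), but Val never turns on.
Reached: Wyn — 1 of the 3.

1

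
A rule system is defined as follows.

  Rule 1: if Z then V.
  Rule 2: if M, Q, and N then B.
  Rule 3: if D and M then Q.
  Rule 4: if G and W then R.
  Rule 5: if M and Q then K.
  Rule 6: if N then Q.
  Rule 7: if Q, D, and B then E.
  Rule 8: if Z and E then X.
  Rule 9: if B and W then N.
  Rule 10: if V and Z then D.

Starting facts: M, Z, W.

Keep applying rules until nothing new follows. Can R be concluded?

No

R would need G and W (Rule 4), but G is never established.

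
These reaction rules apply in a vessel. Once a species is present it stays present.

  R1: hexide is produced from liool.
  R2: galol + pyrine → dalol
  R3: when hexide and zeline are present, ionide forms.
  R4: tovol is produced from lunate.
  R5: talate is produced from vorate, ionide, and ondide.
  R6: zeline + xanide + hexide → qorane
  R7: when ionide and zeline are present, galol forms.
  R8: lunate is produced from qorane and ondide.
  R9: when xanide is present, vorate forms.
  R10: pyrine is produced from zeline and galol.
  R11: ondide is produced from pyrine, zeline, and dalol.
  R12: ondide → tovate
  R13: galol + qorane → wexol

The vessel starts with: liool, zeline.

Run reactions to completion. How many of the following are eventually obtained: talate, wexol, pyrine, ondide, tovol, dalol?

3

liool present → hexide forms (R1).
hexide and zeline present → ionide forms (R3).
ionide and zeline present → galol forms (R7).
zeline and galol present → pyrine forms (R10).
galol and pyrine present → dalol forms (R2).
pyrine, zeline, and dalol present → ondide forms (R11).
talate would need vorate, ionide, and ondide (R5), but vorate never forms.
wexol would need galol and qorane (R13), but qorane never forms.
pyrine: reached.
ondide: reached.
tovol would need lunate (R4), but lunate never forms.
dalol: reached.
Reached: pyrine, ondide, and dalol — 3 of the 6.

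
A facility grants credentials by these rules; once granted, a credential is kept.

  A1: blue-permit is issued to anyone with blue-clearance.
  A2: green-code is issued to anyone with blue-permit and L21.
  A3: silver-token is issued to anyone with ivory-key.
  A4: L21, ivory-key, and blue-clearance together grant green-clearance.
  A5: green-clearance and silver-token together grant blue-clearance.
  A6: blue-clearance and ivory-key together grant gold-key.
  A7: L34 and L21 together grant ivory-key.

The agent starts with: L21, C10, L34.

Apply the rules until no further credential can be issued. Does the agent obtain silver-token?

Yes

Holding L34 and L21 grants ivory-key (A7).
Holding ivory-key grants silver-token (A3).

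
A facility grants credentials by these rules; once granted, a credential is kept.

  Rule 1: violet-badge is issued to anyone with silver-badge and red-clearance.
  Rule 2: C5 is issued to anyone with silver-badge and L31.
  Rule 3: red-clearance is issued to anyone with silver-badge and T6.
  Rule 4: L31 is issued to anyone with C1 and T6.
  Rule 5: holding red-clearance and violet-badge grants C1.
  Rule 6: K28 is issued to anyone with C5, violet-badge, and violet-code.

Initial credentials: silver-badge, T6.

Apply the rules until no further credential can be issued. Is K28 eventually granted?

K28 would need C5, violet-badge, and violet-code (Rule 6), but violet-code is never granted.

No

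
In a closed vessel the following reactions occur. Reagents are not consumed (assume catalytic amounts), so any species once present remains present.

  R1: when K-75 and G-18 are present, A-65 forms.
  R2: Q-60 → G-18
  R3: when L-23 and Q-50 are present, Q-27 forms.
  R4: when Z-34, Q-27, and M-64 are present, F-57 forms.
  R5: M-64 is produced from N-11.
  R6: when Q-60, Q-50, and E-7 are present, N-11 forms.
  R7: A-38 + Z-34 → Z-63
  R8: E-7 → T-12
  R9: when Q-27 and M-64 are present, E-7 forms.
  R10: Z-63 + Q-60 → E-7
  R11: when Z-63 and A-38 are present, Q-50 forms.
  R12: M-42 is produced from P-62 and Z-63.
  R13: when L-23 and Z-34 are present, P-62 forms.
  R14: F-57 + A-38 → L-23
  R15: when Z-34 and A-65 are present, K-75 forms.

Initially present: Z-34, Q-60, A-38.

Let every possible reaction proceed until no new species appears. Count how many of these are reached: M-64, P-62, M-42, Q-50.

2

A-38 and Z-34 present → Z-63 forms (R7).
Z-63 and A-38 present → Q-50 forms (R11).
Z-63 and Q-60 present → E-7 forms (R10).
Q-60, Q-50, and E-7 present → N-11 forms (R6).
N-11 present → M-64 forms (R5).
M-64: reached.
P-62 would need L-23 and Z-34 (R13), but L-23 never forms.
M-42 would need P-62 and Z-63 (R12), but P-62 never forms.
Q-50: reached.
Reached: M-64 and Q-50 — 2 of the 4.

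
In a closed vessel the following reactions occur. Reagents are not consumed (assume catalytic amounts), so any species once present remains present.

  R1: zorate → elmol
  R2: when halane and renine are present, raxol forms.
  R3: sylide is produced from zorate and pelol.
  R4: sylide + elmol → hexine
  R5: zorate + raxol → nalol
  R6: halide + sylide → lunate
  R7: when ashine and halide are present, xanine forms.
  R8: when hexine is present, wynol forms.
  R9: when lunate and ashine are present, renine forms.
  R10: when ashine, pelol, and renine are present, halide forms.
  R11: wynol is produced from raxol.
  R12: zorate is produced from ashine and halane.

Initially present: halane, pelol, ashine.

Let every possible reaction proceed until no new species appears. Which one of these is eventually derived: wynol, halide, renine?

ashine and halane present → zorate forms (R12).
zorate and pelol present → sylide forms (R3).
zorate present → elmol forms (R1).
sylide and elmol present → hexine forms (R4).
hexine present → wynol forms (R8).
renine would need lunate and ashine (R9), but lunate never forms. halide would need ashine, pelol, and renine (R10), but renine never forms.

wynol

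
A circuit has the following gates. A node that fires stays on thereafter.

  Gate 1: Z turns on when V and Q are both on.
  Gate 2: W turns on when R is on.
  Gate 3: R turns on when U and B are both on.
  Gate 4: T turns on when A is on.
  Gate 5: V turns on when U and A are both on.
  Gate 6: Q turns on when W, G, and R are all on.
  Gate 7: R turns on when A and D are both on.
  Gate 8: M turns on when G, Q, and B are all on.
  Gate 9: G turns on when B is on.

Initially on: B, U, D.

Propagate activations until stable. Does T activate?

No

T would need A (Gate 4), but A never turns on.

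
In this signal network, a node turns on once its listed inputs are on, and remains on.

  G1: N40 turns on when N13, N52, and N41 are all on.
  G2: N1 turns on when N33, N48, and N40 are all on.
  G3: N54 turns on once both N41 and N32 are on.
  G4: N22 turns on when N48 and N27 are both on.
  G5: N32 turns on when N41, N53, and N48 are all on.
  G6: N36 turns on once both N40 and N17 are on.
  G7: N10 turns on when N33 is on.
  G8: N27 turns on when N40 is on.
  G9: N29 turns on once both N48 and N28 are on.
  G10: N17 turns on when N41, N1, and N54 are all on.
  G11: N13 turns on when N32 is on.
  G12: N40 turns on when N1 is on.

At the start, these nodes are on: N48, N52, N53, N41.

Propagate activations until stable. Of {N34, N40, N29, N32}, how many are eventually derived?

G5: N41, N53, and N48 on → N32 on.
G11: N32 on → N13 on.
N13, N52, and N41 are on, so N40 turns on (G1).
No rule produces N34, and it is not given.
N40: reached.
N29 would need N48 and N28 (G9), but N28 never turns on.
N32: reached.
Reached: N40 and N32 — 2 of the 4.

2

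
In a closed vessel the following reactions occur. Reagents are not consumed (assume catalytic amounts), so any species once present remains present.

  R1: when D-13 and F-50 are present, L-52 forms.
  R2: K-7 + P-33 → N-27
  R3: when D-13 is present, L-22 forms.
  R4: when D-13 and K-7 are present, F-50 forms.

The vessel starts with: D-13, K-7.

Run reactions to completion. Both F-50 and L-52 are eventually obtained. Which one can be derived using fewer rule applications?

F-50

F-50: D-13 and K-7 present → F-50 forms (R4). [1 rule application]
L-52: D-13 and K-7 present → F-50 forms (R4). D-13 and F-50 present → L-52 forms (R1). [2 rule applications]
F-50 needs fewer.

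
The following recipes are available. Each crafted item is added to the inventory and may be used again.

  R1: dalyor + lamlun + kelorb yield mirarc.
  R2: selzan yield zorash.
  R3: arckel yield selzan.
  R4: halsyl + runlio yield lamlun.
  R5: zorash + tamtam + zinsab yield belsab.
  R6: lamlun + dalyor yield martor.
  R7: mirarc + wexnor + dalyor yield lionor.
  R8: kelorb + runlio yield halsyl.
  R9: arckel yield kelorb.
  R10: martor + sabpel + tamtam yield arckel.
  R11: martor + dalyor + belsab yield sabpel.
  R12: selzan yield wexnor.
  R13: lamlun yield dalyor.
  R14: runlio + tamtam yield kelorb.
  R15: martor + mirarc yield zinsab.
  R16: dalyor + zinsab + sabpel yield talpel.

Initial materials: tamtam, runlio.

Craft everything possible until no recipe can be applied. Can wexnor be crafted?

No

wexnor would need selzan (R12), but selzan is never obtained.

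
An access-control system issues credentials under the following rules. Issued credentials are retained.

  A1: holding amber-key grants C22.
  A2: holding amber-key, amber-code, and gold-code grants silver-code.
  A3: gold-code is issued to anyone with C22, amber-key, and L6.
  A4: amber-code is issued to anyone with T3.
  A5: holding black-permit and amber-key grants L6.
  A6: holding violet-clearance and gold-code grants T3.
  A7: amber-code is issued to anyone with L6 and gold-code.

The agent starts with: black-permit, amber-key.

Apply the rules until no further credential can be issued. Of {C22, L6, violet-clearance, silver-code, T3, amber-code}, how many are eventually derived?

Holding black-permit and amber-key grants L6 (A5).
Holding amber-key grants C22 (A1).
Holding C22, amber-key, and L6 grants gold-code (A3).
Holding L6 and gold-code grants amber-code (A7).
Holding amber-key, amber-code, and gold-code grants silver-code (A2).
C22: reached.
L6: reached.
No rule produces violet-clearance, and it is not given.
silver-code: reached.
T3 would need violet-clearance and gold-code (A6), but violet-clearance is never granted.
amber-code: reached.
Reached: C22, L6, silver-code, and amber-code — 4 of the 6.

4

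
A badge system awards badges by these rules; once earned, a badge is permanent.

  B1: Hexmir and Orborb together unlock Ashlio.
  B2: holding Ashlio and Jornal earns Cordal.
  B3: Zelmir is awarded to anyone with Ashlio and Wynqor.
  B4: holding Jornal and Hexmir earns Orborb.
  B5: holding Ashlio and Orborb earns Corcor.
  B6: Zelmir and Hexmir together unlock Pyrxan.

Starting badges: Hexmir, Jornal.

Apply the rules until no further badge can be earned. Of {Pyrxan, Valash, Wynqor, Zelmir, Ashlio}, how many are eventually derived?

1

With Jornal and Hexmir, Orborb is earned (B4).
With Hexmir and Orborb, Ashlio is earned (B1).
Pyrxan would need Zelmir and Hexmir (B6), but Zelmir is never earned.
No rule produces Valash, and it is not given.
No rule produces Wynqor, and it is not given.
Zelmir would need Ashlio and Wynqor (B3), but Wynqor is never earned.
Ashlio: reached.
Reached: Ashlio — 1 of the 5.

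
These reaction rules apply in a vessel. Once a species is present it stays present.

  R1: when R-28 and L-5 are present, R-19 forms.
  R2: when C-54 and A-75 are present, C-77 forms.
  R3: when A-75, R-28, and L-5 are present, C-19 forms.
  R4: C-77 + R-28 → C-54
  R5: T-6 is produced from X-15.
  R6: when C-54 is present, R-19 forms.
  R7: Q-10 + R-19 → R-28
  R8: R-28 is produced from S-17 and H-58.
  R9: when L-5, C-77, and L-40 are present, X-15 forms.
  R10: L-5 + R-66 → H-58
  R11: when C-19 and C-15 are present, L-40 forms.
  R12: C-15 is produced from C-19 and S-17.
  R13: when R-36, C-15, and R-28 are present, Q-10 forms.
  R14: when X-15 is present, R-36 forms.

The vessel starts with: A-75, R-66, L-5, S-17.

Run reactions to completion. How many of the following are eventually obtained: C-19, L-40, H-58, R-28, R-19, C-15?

L-5 and R-66 present → H-58 forms (R10).
S-17 and H-58 present → R-28 forms (R8).
A-75, R-28, and L-5 present → C-19 forms (R3).
R-28 and L-5 present → R-19 forms (R1).
C-19 and S-17 present → C-15 forms (R12).
C-19 and C-15 present → L-40 forms (R11).
C-19: reached.
L-40: reached.
H-58: reached.
R-28: reached.
R-19: reached.
C-15: reached.
All 6 are reached.

6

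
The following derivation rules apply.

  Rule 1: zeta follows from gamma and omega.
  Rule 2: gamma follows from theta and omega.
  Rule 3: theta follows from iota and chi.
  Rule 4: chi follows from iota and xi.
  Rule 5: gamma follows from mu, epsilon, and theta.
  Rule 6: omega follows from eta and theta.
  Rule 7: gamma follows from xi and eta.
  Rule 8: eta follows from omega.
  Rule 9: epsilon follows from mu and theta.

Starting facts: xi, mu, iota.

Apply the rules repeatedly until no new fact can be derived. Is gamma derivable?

Yes

iota and xi hold, so chi follows (Rule 4).
From iota and chi, Rule 3 gives theta.
From mu and theta, Rule 9 gives epsilon.
From mu, epsilon, and theta, Rule 5 gives gamma.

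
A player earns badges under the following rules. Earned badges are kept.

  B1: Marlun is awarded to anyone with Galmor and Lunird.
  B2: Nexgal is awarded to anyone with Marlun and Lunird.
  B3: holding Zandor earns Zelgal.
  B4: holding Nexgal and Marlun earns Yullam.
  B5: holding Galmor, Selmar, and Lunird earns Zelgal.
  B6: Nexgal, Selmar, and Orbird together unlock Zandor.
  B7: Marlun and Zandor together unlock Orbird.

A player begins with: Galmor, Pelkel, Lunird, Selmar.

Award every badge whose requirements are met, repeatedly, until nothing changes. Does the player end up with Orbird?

Orbird would need Marlun and Zandor (B7), but Zandor is never earned.

No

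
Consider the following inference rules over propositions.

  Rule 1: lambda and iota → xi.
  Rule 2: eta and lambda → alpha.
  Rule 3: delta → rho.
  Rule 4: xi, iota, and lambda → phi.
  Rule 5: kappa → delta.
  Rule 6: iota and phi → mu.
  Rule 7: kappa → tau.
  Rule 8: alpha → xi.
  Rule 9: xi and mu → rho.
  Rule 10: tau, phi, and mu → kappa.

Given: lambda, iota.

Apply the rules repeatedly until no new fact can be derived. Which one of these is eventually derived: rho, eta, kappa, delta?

rho

lambda and iota hold, so xi follows (Rule 1).
xi, iota, and lambda hold, so phi follows (Rule 4).
From iota and phi, Rule 6 gives mu.
From xi and mu, Rule 9 gives rho.
kappa would need tau, phi, and mu (Rule 10), but tau is never established. delta would need kappa (Rule 5), but kappa is never established. No rule produces eta, and it is not given.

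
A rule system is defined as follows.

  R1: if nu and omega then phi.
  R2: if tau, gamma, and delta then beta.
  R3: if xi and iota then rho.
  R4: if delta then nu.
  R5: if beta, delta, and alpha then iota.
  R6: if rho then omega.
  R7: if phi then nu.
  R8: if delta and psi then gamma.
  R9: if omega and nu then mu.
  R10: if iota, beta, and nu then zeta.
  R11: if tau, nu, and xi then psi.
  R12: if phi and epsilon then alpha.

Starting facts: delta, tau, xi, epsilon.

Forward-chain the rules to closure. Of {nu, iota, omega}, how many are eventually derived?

1

From delta, R4 gives nu.
nu: reached.
iota would need beta, delta, and alpha (R5), but alpha is never established.
omega would need rho (R6), but rho is never established.
Reached: nu — 1 of the 3.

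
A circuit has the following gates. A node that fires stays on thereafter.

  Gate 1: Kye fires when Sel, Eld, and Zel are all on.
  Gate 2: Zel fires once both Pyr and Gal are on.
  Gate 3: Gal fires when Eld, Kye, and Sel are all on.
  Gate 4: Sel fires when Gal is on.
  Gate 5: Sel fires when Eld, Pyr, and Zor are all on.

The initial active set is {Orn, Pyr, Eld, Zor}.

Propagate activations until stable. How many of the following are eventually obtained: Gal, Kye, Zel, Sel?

1

Gate 5: Eld, Pyr, and Zor on → Sel on.
Gal would need Eld, Kye, and Sel (Gate 3), but Kye never turns on.
Kye would need Sel, Eld, and Zel (Gate 1), but Zel never turns on.
Zel would need Pyr and Gal (Gate 2), but Gal never turns on.
Sel: reached.
Reached: Sel — 1 of the 4.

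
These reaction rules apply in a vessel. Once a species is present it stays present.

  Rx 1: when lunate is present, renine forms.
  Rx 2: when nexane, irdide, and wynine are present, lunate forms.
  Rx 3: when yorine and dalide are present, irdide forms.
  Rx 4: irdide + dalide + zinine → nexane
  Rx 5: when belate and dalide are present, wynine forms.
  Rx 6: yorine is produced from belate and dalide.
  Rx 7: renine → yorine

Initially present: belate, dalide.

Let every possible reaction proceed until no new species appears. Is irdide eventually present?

belate and dalide present → yorine forms (Rx 6).
yorine and dalide present → irdide forms (Rx 3).

Yes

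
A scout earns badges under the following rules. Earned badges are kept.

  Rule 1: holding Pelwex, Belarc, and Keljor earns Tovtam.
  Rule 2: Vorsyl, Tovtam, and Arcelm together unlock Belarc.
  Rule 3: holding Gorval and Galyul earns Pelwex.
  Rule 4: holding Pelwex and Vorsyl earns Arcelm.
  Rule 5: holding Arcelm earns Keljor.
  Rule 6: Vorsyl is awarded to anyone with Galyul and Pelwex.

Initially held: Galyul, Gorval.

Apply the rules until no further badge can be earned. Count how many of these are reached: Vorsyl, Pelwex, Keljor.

3

With Gorval and Galyul, Pelwex is earned (Rule 3).
With Galyul and Pelwex, Vorsyl is earned (Rule 6).
With Pelwex and Vorsyl, Arcelm is earned (Rule 4).
With Arcelm, Keljor is earned (Rule 5).
Vorsyl: reached.
Pelwex: reached.
Keljor: reached.
All 3 are reached.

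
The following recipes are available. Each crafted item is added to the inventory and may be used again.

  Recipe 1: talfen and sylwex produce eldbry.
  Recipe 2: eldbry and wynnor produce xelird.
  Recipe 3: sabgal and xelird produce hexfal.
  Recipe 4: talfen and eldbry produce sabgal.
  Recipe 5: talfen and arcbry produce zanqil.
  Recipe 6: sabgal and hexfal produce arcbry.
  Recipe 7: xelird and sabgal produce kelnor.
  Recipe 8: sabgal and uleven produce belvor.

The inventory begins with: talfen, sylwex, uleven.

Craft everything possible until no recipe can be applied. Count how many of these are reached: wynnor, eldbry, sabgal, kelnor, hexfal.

2

talfen and sylwex → eldbry (Recipe 1).
talfen and eldbry → sabgal (Recipe 4).
No rule produces wynnor, and it is not given.
eldbry: reached.
sabgal: reached.
kelnor would need xelird and sabgal (Recipe 7), but xelird is never obtained.
hexfal would need sabgal and xelird (Recipe 3), but xelird is never obtained.
Reached: eldbry and sabgal — 2 of the 5.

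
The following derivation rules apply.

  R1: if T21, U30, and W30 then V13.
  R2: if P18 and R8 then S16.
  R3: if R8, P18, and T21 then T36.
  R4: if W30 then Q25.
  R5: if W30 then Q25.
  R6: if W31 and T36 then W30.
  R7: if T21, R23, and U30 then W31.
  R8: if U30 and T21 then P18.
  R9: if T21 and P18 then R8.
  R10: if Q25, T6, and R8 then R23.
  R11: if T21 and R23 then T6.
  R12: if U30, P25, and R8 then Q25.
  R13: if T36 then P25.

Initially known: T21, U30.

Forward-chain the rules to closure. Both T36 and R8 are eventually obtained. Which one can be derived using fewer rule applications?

R8

R8: U30 and T21 hold, so P18 follows (R8). T21 and P18 hold, so R8 follows (R9). [2 rule applications]
T36: From U30 and T21, R8 gives P18. T21 and P18 hold, so R8 follows (R9). From R8, P18, and T21, R3 gives T36. [3 rule applications]
R8 needs fewer.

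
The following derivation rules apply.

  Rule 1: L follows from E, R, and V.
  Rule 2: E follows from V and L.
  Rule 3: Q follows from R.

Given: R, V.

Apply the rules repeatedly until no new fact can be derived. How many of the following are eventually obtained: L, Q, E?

1

R holds, so Q follows (Rule 3).
L would need E, R, and V (Rule 1), but E is never established.
Q: reached.
E would need V and L (Rule 2), but L is never established.
Reached: Q — 1 of the 3.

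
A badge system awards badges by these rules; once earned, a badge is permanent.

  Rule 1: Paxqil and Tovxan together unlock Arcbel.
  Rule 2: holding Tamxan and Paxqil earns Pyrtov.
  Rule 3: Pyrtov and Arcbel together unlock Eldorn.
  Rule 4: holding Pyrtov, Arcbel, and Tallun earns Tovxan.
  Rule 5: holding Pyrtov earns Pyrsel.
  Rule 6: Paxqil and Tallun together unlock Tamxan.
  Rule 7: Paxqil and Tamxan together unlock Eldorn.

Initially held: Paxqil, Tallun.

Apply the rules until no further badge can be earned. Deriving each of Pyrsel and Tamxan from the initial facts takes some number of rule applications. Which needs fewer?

Tamxan: With Paxqil and Tallun, Tamxan is earned (Rule 6). [1 rule application]
Pyrsel: With Paxqil and Tallun, Tamxan is earned (Rule 6). With Tamxan and Paxqil, Pyrtov is earned (Rule 2). With Pyrtov, Pyrsel is earned (Rule 5). [3 rule applications]
Tamxan needs fewer.

Tamxan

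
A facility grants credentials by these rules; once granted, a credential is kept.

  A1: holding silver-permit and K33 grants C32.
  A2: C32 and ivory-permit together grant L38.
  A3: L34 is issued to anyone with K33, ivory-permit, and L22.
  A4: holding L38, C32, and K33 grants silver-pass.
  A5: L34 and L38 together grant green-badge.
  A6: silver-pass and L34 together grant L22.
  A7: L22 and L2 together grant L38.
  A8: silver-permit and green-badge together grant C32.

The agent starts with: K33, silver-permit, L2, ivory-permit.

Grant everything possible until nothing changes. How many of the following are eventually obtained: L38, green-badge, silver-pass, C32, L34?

3

Holding silver-permit and K33 grants C32 (A1).
Holding C32 and ivory-permit grants L38 (A2).
Holding L38, C32, and K33 grants silver-pass (A4).
L38: reached.
green-badge would need L34 and L38 (A5), but L34 is never granted.
silver-pass: reached.
C32: reached.
L34 would need K33, ivory-permit, and L22 (A3), but L22 is never granted.
Reached: L38, silver-pass, and C32 — 3 of the 5.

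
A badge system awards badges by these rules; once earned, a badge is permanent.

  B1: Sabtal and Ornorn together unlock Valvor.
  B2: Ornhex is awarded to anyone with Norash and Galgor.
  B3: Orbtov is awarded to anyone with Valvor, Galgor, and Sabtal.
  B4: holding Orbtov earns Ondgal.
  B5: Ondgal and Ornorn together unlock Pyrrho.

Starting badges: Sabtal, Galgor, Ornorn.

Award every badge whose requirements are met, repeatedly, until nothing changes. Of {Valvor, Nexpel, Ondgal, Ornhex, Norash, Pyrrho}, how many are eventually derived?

3

With Sabtal and Ornorn, Valvor is earned (B1).
With Valvor, Galgor, and Sabtal, Orbtov is earned (B3).
With Orbtov, Ondgal is earned (B4).
With Ondgal and Ornorn, Pyrrho is earned (B5).
Valvor: reached.
No rule produces Nexpel, and it is not given.
Ondgal: reached.
Ornhex would need Norash and Galgor (B2), but Norash is never earned.
No rule produces Norash, and it is not given.
Pyrrho: reached.
Reached: Valvor, Ondgal, and Pyrrho — 3 of the 6.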